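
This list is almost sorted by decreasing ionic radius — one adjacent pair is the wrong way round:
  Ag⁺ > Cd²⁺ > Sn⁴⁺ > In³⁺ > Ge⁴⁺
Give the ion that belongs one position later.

Sn⁴⁺

Check each adjacent pair. Sn⁴⁺ and In³⁺ are reversed: they are isoelectronic (46 e⁻) and Sn has more protons than In (50 vs 49), making Sn⁴⁺ smaller. No other neighbouring pair contradicts the periodic trends, so Sn⁴⁺ is the ion listed too early.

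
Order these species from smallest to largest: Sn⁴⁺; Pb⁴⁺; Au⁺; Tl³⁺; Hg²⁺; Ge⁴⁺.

Ge⁴⁺ < Sn⁴⁺ < Pb⁴⁺ < Tl³⁺ < Hg²⁺ < Au⁺

Work out protons and electrons: Ge⁴⁺ has 28 e⁻ (Z=32), Sn⁴⁺ has 46 e⁻ (Z=50), Pb⁴⁺ has 78 e⁻ (Z=82), Tl³⁺ has 78 e⁻ (Z=81), Hg²⁺ has 78 e⁻ (Z=80), Au⁺ has 78 e⁻ (Z=79). Ge⁴⁺ < Sn⁴⁺ (same group, 1 shell fewer); Sn⁴⁺ < Pb⁴⁺ (same group, 1 shell fewer); Pb⁴⁺ < Tl³⁺ (both 78 e⁻, Z=82>81); Tl³⁺ < Hg²⁺ (isoelectronic, higher Z=81 is smaller); Hg²⁺ < Au⁺ (both 78 e⁻, Z=80>79).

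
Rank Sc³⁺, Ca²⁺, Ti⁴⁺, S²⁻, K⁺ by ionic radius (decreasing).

These species are isoelectronic with 18 electrons. The only difference is the number of protons: Ti⁴⁺ (Z=22), Sc³⁺ (Z=21), Ca²⁺ (Z=20), K⁺ (Z=19), S²⁻ (Z=16). The strongest nuclear pull (Ti⁴⁺) gives the smallest ion.

S²⁻ > K⁺ > Ca²⁺ > Sc³⁺ > Ti⁴⁺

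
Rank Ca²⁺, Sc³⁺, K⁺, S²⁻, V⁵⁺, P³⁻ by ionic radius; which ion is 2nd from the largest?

All of these have 18 electrons (isoelectronic). With the same electron cloud, the ion with the most protons pulls it in tightest. Nuclear charges: V⁵⁺ (Z=23), Sc³⁺ (Z=21), Ca²⁺ (Z=20), K⁺ (Z=19), S²⁻ (Z=16), P³⁻ (Z=15). Highest Z is smallest.
That gives V⁵⁺ < Sc³⁺ < Ca²⁺ < K⁺ < S²⁻ < P³⁻. From the largest end, number 2 is S²⁻.

S²⁻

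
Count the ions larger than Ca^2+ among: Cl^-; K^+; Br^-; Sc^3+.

First list Z and electron count for each: Sc^3+: 18 e⁻, Z=21, Ca^2+: 18 e⁻, Z=20, K^+: 18 e⁻, Z=19, Cl^-: 18 e⁻, Z=17, Br^-: 36 e⁻, Z=35. Sc^3+ < Ca^2+ (isoelectronic, higher Z=21 is smaller); Ca^2+ < K^+ (isoelectronic, higher Z=20 is smaller); K^+ < Cl^- (both 18 e⁻, Z=19>17); Cl^- < Br^- (same group, period 3 vs 4).
Overall: Sc^3+ < Ca^2+ < K^+ < Cl^- < Br^-. Ca^2+ has 1 below it and 3 above. That's 3.

3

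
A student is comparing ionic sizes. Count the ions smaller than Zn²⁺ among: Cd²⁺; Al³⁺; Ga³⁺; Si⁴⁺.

3

First list Z and electron count for each: Si⁴⁺: 10 e⁻, Z=14, Al³⁺: 10 e⁻, Z=13, Ga³⁺: 28 e⁻, Z=31, Zn²⁺: 28 e⁻, Z=30, Cd²⁺: 46 e⁻, Z=48. Si⁴⁺ < Al³⁺ (both 10 e⁻, Z=14>13); Al³⁺ < Ga³⁺ (same group, period 3 vs 4); Ga³⁺ < Zn²⁺ (both 28 e⁻, Z=31>30); Zn²⁺ < Cd²⁺ (same group, period 4 vs 5).
Placing each against Zn²⁺: smaller — Si⁴⁺, Al³⁺, Ga³⁺; larger — Cd²⁺. That's 3.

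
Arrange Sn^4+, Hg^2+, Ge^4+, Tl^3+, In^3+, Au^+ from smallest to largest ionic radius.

Tabulating Z and e⁻: Ge^4+: 28 e⁻, Z=32, Sn^4+: 46 e⁻, Z=50, In^3+: 46 e⁻, Z=49, Tl^3+: 78 e⁻, Z=81, Hg^2+: 78 e⁻, Z=80, Au^+: 78 e⁻, Z=79. Ge^4+ < Sn^4+ (same group, period 4 vs 5); Sn^4+ < In^3+ (isoelectronic, higher Z=50 is smaller); In^3+ < Tl^3+ (same group, 1 shell fewer); Tl^3+ < Hg^2+ (isoelectronic, higher Z=81 is smaller); Hg^2+ < Au^+ (isoelectronic, higher Z=80 is smaller).

Ge^4+ < Sn^4+ < In^3+ < Tl^3+ < Hg^2+ < Au^+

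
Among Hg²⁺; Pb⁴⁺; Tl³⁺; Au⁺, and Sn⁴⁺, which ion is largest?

Au⁺

First list Z and electron count for each: Sn⁴⁺: 46 e⁻, Z=50, Pb⁴⁺: 78 e⁻, Z=82, Tl³⁺: 78 e⁻, Z=81, Hg²⁺: 78 e⁻, Z=80, Au⁺: 78 e⁻, Z=79. Sn⁴⁺ < Pb⁴⁺ (same group, 1 shell fewer); Pb⁴⁺ < Tl³⁺ (isoelectronic, higher Z=82 is smaller); Tl³⁺ < Hg²⁺ (both 78 e⁻, Z=81>80); Hg²⁺ < Au⁺ (isoelectronic, higher Z=80 is smaller).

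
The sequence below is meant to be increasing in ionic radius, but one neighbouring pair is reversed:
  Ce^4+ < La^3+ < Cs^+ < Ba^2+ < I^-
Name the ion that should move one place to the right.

Cs^+

Scanning neighbour by neighbour, only Cs^+/Ba^2+ violates a trend: both have 54 electrons but Z(Ba)=56 > Z(Cs)=55, so Ba^2+ should be the smaller of the two. That makes Cs^+ the one sitting a position early relative to where it belongs.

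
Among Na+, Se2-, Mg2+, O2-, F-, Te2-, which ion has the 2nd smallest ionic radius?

Electron counts and nuclear charges: Mg2+: 10 e⁻, Z=12, Na+: 10 e⁻, Z=11, F-: 10 e⁻, Z=9, O2-: 10 e⁻, Z=8, Se2-: 36 e⁻, Z=34, Te2-: 54 e⁻, Z=52. Mg2+ < Na+ (isoelectronic, higher Z=12 is smaller); Na+ < F- (both 10 e⁻, Z=11>9); F- < O2- (isoelectronic, higher Z=9 is smaller); O2- < Se2- (same group, period 2 vs 4); Se2- < Te2- (same group, 1 shell fewer).
So the order is Mg2+ < Na+ < F- < O2- < Se2- < Te2-; the 2nd-smallest ion is Na+.

Na+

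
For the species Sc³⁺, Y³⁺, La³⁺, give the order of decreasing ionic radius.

La³⁺ > Y³⁺ > Sc³⁺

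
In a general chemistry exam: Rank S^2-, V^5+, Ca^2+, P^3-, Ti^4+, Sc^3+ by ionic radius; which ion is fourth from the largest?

Isoelectronic series (18 e⁻ each). Size is set by nuclear charge: more protons means a smaller ion. V^5+ (Z=23), Ti^4+ (Z=22), Sc^3+ (Z=21), Ca^2+ (Z=20), S^2- (Z=16), P^3- (Z=15).
Full ascending order: V^5+ < Ti^4+ < Sc^3+ < Ca^2+ < S^2- < P^3-. Counting from the largest, position 4 is Sc^3+.

Sc^3+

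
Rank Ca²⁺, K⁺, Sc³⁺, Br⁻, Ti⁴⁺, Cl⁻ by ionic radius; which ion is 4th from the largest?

Ca²⁺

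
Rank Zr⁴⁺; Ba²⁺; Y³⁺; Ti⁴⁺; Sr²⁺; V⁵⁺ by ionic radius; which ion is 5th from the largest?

Electron counts and nuclear charges: V⁵⁺ has 18 e⁻ (Z=23), Ti⁴⁺ has 18 e⁻ (Z=22), Zr⁴⁺ has 36 e⁻ (Z=40), Y³⁺ has 36 e⁻ (Z=39), Sr²⁺ has 36 e⁻ (Z=38), Ba²⁺ has 54 e⁻ (Z=56). V⁵⁺ < Ti⁴⁺ (both 18 e⁻, Z=23>22); Ti⁴⁺ < Zr⁴⁺ (same group, period 4 vs 5); Zr⁴⁺ < Y³⁺ (isoelectronic, higher Z=40 is smaller); Y³⁺ < Sr²⁺ (both 36 e⁻, Z=39>38); Sr²⁺ < Ba²⁺ (same group, 1 shell fewer).
Full ascending order: V⁵⁺ < Ti⁴⁺ < Zr⁴⁺ < Y³⁺ < Sr²⁺ < Ba²⁺. Counting from the largest, position 5 is Ti⁴⁺.

Ti⁴⁺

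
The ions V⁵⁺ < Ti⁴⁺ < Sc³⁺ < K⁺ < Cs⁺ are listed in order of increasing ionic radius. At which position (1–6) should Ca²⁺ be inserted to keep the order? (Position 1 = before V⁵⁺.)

Tabulating Z and e⁻: V⁵⁺: 18 e⁻, Z=23, Ti⁴⁺: 18 e⁻, Z=22, Sc³⁺: 18 e⁻, Z=21, Ca²⁺: 18 e⁻, Z=20, K⁺: 18 e⁻, Z=19, Cs⁺: 54 e⁻, Z=55. V⁵⁺ < Ti⁴⁺ (both 18 e⁻, Z=23>22); Ti⁴⁺ < Sc³⁺ (isoelectronic, higher Z=22 is smaller); Sc³⁺ < Ca²⁺ (isoelectronic, higher Z=21 is smaller); Ca²⁺ < K⁺ (both 18 e⁻, Z=20>19); K⁺ < Cs⁺ (same group, 2 shells fewer).
The complete sequence is V⁵⁺ < Ti⁴⁺ < Sc³⁺ < Ca²⁺ < K⁺ < Cs⁺. Ca²⁺ sits at position 4.

4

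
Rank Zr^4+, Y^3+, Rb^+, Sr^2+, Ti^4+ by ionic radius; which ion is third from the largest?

Work out protons and electrons: Ti^4+ has 18 e⁻ (Z=22), Zr^4+ has 36 e⁻ (Z=40), Y^3+ has 36 e⁻ (Z=39), Sr^2+ has 36 e⁻ (Z=38), Rb^+ has 36 e⁻ (Z=37). Ti^4+ < Zr^4+ (same group, 1 shell fewer); Zr^4+ < Y^3+ (isoelectronic, higher Z=40 is smaller); Y^3+ < Sr^2+ (both 36 e⁻, Z=39>38); Sr^2+ < Rb^+ (both 36 e⁻, Z=38>37).
So the order is Ti^4+ < Zr^4+ < Y^3+ < Sr^2+ < Rb^+; the 3rd-largest ion is Y^3+.

Y^3+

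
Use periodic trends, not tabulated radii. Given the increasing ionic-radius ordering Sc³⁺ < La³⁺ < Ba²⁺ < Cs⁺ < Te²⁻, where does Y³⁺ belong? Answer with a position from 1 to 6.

Tabulating Z and e⁻: Sc³⁺: 18 e⁻, Z=21, Y³⁺: 36 e⁻, Z=39, La³⁺: 54 e⁻, Z=57, Ba²⁺: 54 e⁻, Z=56, Cs⁺: 54 e⁻, Z=55, Te²⁻: 54 e⁻, Z=52. Sc³⁺ < Y³⁺ (same group, period 4 vs 5); Y³⁺ < La³⁺ (same group, period 5 vs 6); La³⁺ < Ba²⁺ (both 54 e⁻, Z=57>56); Ba²⁺ < Cs⁺ (isoelectronic, higher Z=56 is smaller); Cs⁺ < Te²⁻ (isoelectronic, higher Z=55 is smaller).
Putting Y³⁺ in gives Sc³⁺ < Y³⁺ < La³⁺ < Ba²⁺ < Cs⁺ < Te²⁻; it lands at slot 2.

2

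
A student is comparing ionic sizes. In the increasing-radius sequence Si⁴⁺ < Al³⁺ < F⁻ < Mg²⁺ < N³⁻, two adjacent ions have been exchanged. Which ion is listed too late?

The pair F⁻, Mg²⁺ is the wrong way round — they are isoelectronic (10 e⁻) and Mg has more protons than F (12 vs 9), making Mg²⁺ smaller. All other adjacent pairs agree with periodic trends, so Mg²⁺ is the misplaced ion.

Mg²⁺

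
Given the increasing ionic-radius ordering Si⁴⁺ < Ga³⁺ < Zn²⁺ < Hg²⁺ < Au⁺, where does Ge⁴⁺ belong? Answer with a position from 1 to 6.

2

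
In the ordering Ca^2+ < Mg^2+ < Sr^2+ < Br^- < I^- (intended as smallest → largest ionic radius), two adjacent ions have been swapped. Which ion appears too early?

Ca^2+

Compare adjacent ions: same group and charge — period 3 sits above period 4, so Mg^2+ is smaller — yet in this increasing list Ca^2+ sits before Mg^2+. Nothing else is reversed, so Ca^2+ should move one place to the right.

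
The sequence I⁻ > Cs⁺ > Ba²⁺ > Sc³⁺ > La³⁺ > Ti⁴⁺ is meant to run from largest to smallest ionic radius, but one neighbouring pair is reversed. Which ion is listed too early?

Sc³⁺

Scanning neighbour by neighbour, only Sc³⁺/La³⁺ violates a trend: same group and charge — period 4 sits above period 6, so Sc³⁺ is smaller. That makes Sc³⁺ the one sitting a position early relative to where it belongs.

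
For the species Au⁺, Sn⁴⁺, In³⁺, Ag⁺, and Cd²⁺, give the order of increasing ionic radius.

Sn⁴⁺ < In³⁺ < Cd²⁺ < Ag⁺ < Au⁺

Work out protons and electrons: Sn⁴⁺ (Z=50, 46 e⁻), In³⁺ (Z=49, 46 e⁻), Cd²⁺ (Z=48, 46 e⁻), Ag⁺ (Z=47, 46 e⁻), Au⁺ (Z=79, 78 e⁻). Sn⁴⁺ < In³⁺ (both 46 e⁻, Z=50>49); In³⁺ < Cd²⁺ (both 46 e⁻, Z=49>48); Cd²⁺ < Ag⁺ (isoelectronic, higher Z=48 is smaller); Ag⁺ < Au⁺ (same group, 1 shell fewer).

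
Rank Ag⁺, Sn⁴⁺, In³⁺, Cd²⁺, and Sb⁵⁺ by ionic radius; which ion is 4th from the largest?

These species are isoelectronic with 46 electrons. The only difference is the number of protons: Sb⁵⁺ (Z=51), Sn⁴⁺ (Z=50), In³⁺ (Z=49), Cd²⁺ (Z=48), Ag⁺ (Z=47). The strongest nuclear pull (Sb⁵⁺) gives the smallest ion.
Full ascending order: Sb⁵⁺ < Sn⁴⁺ < In³⁺ < Cd²⁺ < Ag⁺. Counting from the largest, position 4 is Sn⁴⁺.

Sn⁴⁺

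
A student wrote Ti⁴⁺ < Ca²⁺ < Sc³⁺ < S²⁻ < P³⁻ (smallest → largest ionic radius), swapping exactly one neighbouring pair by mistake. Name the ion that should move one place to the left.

Sc³⁺

Scanning neighbour by neighbour, only Ca²⁺/Sc³⁺ violates a trend: Sc³⁺ and Ca²⁺ share 18 electrons; the higher nuclear charge on Sc (Z=21) contracts it more, so Sc³⁺ < Ca²⁺. That makes Sc³⁺ the one sitting a position late relative to where it belongs.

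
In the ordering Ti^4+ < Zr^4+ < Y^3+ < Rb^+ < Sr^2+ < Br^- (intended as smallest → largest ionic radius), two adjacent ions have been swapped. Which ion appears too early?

Rb^+

Scanning neighbour by neighbour, only Rb^+/Sr^2+ violates a trend: they are isoelectronic (36 e⁻) and Sr has more protons than Rb (38 vs 37), making Sr^2+ smaller. That makes Rb^+ the one sitting a position early relative to where it belongs.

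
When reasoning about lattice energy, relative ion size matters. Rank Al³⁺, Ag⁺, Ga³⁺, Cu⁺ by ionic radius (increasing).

Al³⁺ < Ga³⁺ < Cu⁺ < Ag⁺

Al³⁺ (Z=13, 10 e⁻), Ga³⁺ (Z=31, 28 e⁻), Cu⁺ (Z=29, 28 e⁻), Ag⁺ (Z=47, 46 e⁻). Al³⁺ < Ga³⁺ (same group, period 3 vs 4); Ga³⁺ < Cu⁺ (both 28 e⁻, Z=31>29); Cu⁺ < Ag⁺ (same group, period 4 vs 5).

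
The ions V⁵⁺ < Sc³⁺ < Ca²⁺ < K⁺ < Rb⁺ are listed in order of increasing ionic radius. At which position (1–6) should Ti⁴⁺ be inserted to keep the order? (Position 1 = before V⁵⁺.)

2

First list Z and electron count for each: V⁵⁺ (Z=23, 18 e⁻), Ti⁴⁺ (Z=22, 18 e⁻), Sc³⁺ (Z=21, 18 e⁻), Ca²⁺ (Z=20, 18 e⁻), K⁺ (Z=19, 18 e⁻), Rb⁺ (Z=37, 36 e⁻). V⁵⁺ < Ti⁴⁺ (both 18 e⁻, Z=23>22); Ti⁴⁺ < Sc³⁺ (isoelectronic, higher Z=22 is smaller); Sc³⁺ < Ca²⁺ (both 18 e⁻, Z=21>20); Ca²⁺ < K⁺ (both 18 e⁻, Z=20>19); K⁺ < Rb⁺ (same group, 1 shell fewer).
Merged order: V⁵⁺ < Ti⁴⁺ < Sc³⁺ < Ca²⁺ < K⁺ < Rb⁺ — Ti⁴⁺ is number 2.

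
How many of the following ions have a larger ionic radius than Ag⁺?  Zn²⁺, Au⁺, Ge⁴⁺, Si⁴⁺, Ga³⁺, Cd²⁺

1

Work out protons and electrons: Si⁴⁺ has 10 e⁻ (Z=14), Ge⁴⁺ has 28 e⁻ (Z=32), Ga³⁺ has 28 e⁻ (Z=31), Zn²⁺ has 28 e⁻ (Z=30), Cd²⁺ has 46 e⁻ (Z=48), Ag⁺ has 46 e⁻ (Z=47), Au⁺ has 78 e⁻ (Z=79). Si⁴⁺ < Ge⁴⁺ (same group, period 3 vs 4); Ge⁴⁺ < Ga³⁺ (both 28 e⁻, Z=32>31); Ga³⁺ < Zn²⁺ (isoelectronic, higher Z=31 is smaller); Zn²⁺ < Cd²⁺ (same group, 1 shell fewer); Cd²⁺ < Ag⁺ (both 46 e⁻, Z=48>47); Ag⁺ < Au⁺ (same group, 1 shell fewer).
Ordering all of them (including Ag⁺) by radius gives Si⁴⁺ < Ge⁴⁺ < Ga³⁺ < Zn²⁺ < Cd²⁺ < Ag⁺ < Au⁺. Count: 1.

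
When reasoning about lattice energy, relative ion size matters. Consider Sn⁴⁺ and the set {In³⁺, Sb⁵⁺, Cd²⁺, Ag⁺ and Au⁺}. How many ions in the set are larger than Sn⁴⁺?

First list Z and electron count for each: Sb⁵⁺ (Z=51, 46 e⁻), Sn⁴⁺ (Z=50, 46 e⁻), In³⁺ (Z=49, 46 e⁻), Cd²⁺ (Z=48, 46 e⁻), Ag⁺ (Z=47, 46 e⁻), Au⁺ (Z=79, 78 e⁻). Sb⁵⁺ < Sn⁴⁺ (isoelectronic, higher Z=51 is smaller); Sn⁴⁺ < In³⁺ (both 46 e⁻, Z=50>49); In³⁺ < Cd²⁺ (both 46 e⁻, Z=49>48); Cd²⁺ < Ag⁺ (isoelectronic, higher Z=48 is smaller); Ag⁺ < Au⁺ (same group, period 5 vs 6).
Relative to Sn⁴⁺, the ions that are larger are In³⁺, Cd²⁺, Ag⁺, Au⁺. Count: 4.

4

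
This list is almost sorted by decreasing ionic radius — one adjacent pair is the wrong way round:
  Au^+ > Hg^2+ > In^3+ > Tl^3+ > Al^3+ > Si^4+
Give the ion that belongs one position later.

In^3+

The pair In^3+, Tl^3+ is the wrong way round — both in group 13 with the same charge; In^3+ (period 5) has the smaller radius. All other adjacent pairs agree with periodic trends, so In^3+ is the misplaced ion.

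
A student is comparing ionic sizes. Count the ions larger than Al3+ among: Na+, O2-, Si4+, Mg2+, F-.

4

All of these have 10 electrons (isoelectronic). With the same electron cloud, the ion with the most protons pulls it in tightest. Nuclear charges: Si4+ (Z=14), Al3+ (Z=13), Mg2+ (Z=12), Na+ (Z=11), F- (Z=9), O2- (Z=8). Highest Z is smallest.
Ordering all of them (including Al3+) by radius gives Si4+ < Al3+ < Mg2+ < Na+ < F- < O2-. That's 4.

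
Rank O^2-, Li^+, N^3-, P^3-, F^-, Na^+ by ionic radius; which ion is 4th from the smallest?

O^2-

Work out protons and electrons: Li^+ has 2 e⁻ (Z=3), Na^+ has 10 e⁻ (Z=11), F^- has 10 e⁻ (Z=9), O^2- has 10 e⁻ (Z=8), N^3- has 10 e⁻ (Z=7), P^3- has 18 e⁻ (Z=15). Li^+ < Na^+ (same group, period 2 vs 3); Na^+ < F^- (both 10 e⁻, Z=11>9); F^- < O^2- (both 10 e⁻, Z=9>8); O^2- < N^3- (isoelectronic, higher Z=8 is smaller); N^3- < P^3- (same group, 1 shell fewer).
That gives Li^+ < Na^+ < F^- < O^2- < N^3- < P^3-. From the smallest end, number 4 is O^2-.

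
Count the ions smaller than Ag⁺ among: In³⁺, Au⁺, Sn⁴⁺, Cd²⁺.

Tabulating Z and e⁻: Sn⁴⁺ (Z=50, 46 e⁻), In³⁺ (Z=49, 46 e⁻), Cd²⁺ (Z=48, 46 e⁻), Ag⁺ (Z=47, 46 e⁻), Au⁺ (Z=79, 78 e⁻). Sn⁴⁺ < In³⁺ (isoelectronic, higher Z=50 is smaller); In³⁺ < Cd²⁺ (isoelectronic, higher Z=49 is smaller); Cd²⁺ < Ag⁺ (both 46 e⁻, Z=48>47); Ag⁺ < Au⁺ (same group, period 5 vs 6).
Ordering all of them (including Ag⁺) by radius gives Sn⁴⁺ < In³⁺ < Cd²⁺ < Ag⁺ < Au⁺. Count: 3.

3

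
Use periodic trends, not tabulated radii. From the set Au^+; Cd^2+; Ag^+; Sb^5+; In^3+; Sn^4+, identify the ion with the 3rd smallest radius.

In^3+

Sb^5+: 46 e⁻, Z=51, Sn^4+: 46 e⁻, Z=50, In^3+: 46 e⁻, Z=49, Cd^2+: 46 e⁻, Z=48, Ag^+: 46 e⁻, Z=47, Au^+: 78 e⁻, Z=79. Sb^5+ < Sn^4+ (isoelectronic, higher Z=51 is smaller); Sn^4+ < In^3+ (both 46 e⁻, Z=50>49); In^3+ < Cd^2+ (both 46 e⁻, Z=49>48); Cd^2+ < Ag^+ (both 46 e⁻, Z=48>47); Ag^+ < Au^+ (same group, 1 shell fewer).
So the order is Sb^5+ < Sn^4+ < In^3+ < Cd^2+ < Ag^+ < Au^+; the 3rd-smallest ion is In^3+.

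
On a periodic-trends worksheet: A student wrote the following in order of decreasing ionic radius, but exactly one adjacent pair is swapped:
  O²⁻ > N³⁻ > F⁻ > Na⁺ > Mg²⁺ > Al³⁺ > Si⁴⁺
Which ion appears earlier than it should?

O²⁻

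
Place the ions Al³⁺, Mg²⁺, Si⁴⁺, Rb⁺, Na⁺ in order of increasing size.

Si⁴⁺ < Al³⁺ < Mg²⁺ < Na⁺ < Rb⁺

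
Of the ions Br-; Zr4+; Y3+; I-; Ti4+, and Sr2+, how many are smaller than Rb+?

Ti4+ has 18 e⁻ (Z=22), Zr4+ has 36 e⁻ (Z=40), Y3+ has 36 e⁻ (Z=39), Sr2+ has 36 e⁻ (Z=38), Rb+ has 36 e⁻ (Z=37), Br- has 36 e⁻ (Z=35), I- has 54 e⁻ (Z=53). Ti4+ < Zr4+ (same group, period 4 vs 5); Zr4+ < Y3+ (isoelectronic, higher Z=40 is smaller); Y3+ < Sr2+ (both 36 e⁻, Z=39>38); Sr2+ < Rb+ (isoelectronic, higher Z=38 is smaller); Rb+ < Br- (both 36 e⁻, Z=37>35); Br- < I- (same group, period 4 vs 5).
Relative to Rb+, the ions that are smaller are Ti4+, Zr4+, Y3+, Sr2+. So 4 are smaller.

4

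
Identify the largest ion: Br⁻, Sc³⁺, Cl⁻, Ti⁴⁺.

Ti⁴⁺: 18 e⁻, Z=22, Sc³⁺: 18 e⁻, Z=21, Cl⁻: 18 e⁻, Z=17, Br⁻: 36 e⁻, Z=35. Ti⁴⁺ < Sc³⁺ (both 18 e⁻, Z=22>21); Sc³⁺ < Cl⁻ (isoelectronic, higher Z=21 is smaller); Cl⁻ < Br⁻ (same group, 1 shell fewer).

Br⁻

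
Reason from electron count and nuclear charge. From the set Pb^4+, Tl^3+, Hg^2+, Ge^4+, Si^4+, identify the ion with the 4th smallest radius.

Si^4+: 10 e⁻, Z=14, Ge^4+: 28 e⁻, Z=32, Pb^4+: 78 e⁻, Z=82, Tl^3+: 78 e⁻, Z=81, Hg^2+: 78 e⁻, Z=80. Si^4+ < Ge^4+ (same group, 1 shell fewer); Ge^4+ < Pb^4+ (same group, period 4 vs 6); Pb^4+ < Tl^3+ (both 78 e⁻, Z=82>81); Tl^3+ < Hg^2+ (isoelectronic, higher Z=81 is smaller).
So the order is Si^4+ < Ge^4+ < Pb^4+ < Tl^3+ < Hg^2+; the 4th-smallest ion is Tl^3+.

Tl^3+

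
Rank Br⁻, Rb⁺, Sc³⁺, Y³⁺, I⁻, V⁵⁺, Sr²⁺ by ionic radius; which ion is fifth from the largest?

Y³⁺

V⁵⁺ has 18 e⁻ (Z=23), Sc³⁺ has 18 e⁻ (Z=21), Y³⁺ has 36 e⁻ (Z=39), Sr²⁺ has 36 e⁻ (Z=38), Rb⁺ has 36 e⁻ (Z=37), Br⁻ has 36 e⁻ (Z=35), I⁻ has 54 e⁻ (Z=53). V⁵⁺ < Sc³⁺ (both 18 e⁻, Z=23>21); Sc³⁺ < Y³⁺ (same group, period 4 vs 5); Y³⁺ < Sr²⁺ (isoelectronic, higher Z=39 is smaller); Sr²⁺ < Rb⁺ (isoelectronic, higher Z=38 is smaller); Rb⁺ < Br⁻ (both 36 e⁻, Z=37>35); Br⁻ < I⁻ (same group, period 4 vs 5).
Full ascending order: V⁵⁺ < Sc³⁺ < Y³⁺ < Sr²⁺ < Rb⁺ < Br⁻ < I⁻. Counting from the largest, position 5 is Y³⁺.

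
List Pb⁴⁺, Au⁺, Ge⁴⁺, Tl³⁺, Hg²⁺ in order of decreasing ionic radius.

First list Z and electron count for each: Ge⁴⁺ (Z=32, 28 e⁻), Pb⁴⁺ (Z=82, 78 e⁻), Tl³⁺ (Z=81, 78 e⁻), Hg²⁺ (Z=80, 78 e⁻), Au⁺ (Z=79, 78 e⁻). Ge⁴⁺ < Pb⁴⁺ (same group, period 4 vs 6); Pb⁴⁺ < Tl³⁺ (both 78 e⁻, Z=82>81); Tl³⁺ < Hg²⁺ (isoelectronic, higher Z=81 is smaller); Hg²⁺ < Au⁺ (both 78 e⁻, Z=80>79).

Au⁺ > Hg²⁺ > Tl³⁺ > Pb⁴⁺ > Ge⁴⁺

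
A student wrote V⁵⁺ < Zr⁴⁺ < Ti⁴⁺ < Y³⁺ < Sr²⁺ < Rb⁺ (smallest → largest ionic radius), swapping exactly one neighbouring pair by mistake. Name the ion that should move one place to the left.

Ti⁴⁺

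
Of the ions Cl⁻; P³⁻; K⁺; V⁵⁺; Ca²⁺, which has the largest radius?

Each ion has 18 electrons. The ranking follows nuclear charge in reverse — greater Z gives a smaller radius. V⁵⁺ (Z=23), Ca²⁺ (Z=20), K⁺ (Z=19), Cl⁻ (Z=17), P³⁻ (Z=15).

P³⁻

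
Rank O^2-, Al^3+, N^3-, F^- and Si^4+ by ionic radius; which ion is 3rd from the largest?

F^-

Isoelectronic series (10 e⁻ each). Size is set by nuclear charge: more protons means a smaller ion. Si^4+ (Z=14), Al^3+ (Z=13), F^- (Z=9), O^2- (Z=8), N^3- (Z=7).
That gives Si^4+ < Al^3+ < F^- < O^2- < N^3-. From the largest end, number 3 is F^-.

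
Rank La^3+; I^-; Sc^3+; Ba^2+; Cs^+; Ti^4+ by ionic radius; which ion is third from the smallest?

Electron counts and nuclear charges: Ti^4+: 18 e⁻, Z=22, Sc^3+: 18 e⁻, Z=21, La^3+: 54 e⁻, Z=57, Ba^2+: 54 e⁻, Z=56, Cs^+: 54 e⁻, Z=55, I^-: 54 e⁻, Z=53. Ti^4+ < Sc^3+ (both 18 e⁻, Z=22>21); Sc^3+ < La^3+ (same group, 2 shells fewer); La^3+ < Ba^2+ (both 54 e⁻, Z=57>56); Ba^2+ < Cs^+ (both 54 e⁻, Z=56>55); Cs^+ < I^- (both 54 e⁻, Z=55>53).
So the order is Ti^4+ < Sc^3+ < La^3+ < Ba^2+ < Cs^+ < I^-; the 3rd-smallest ion is La^3+.

La^3+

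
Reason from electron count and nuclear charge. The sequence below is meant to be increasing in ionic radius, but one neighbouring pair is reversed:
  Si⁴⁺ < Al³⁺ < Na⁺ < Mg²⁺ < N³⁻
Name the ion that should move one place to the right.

Na⁺

Scanning neighbour by neighbour, only Na⁺/Mg²⁺ violates a trend: Mg²⁺ and Na⁺ share 10 electrons; the higher nuclear charge on Mg (Z=12) contracts it more, so Mg²⁺ < Na⁺. That makes Na⁺ the one sitting a position early relative to where it belongs.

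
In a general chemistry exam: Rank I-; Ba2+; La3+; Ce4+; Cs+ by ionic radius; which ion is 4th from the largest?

Isoelectronic series (54 e⁻ each). Size is set by nuclear charge: more protons means a smaller ion. Ce4+ (Z=58), La3+ (Z=57), Ba2+ (Z=56), Cs+ (Z=55), I- (Z=53).
That gives Ce4+ < La3+ < Ba2+ < Cs+ < I-. From the largest end, number 4 is La3+.

La3+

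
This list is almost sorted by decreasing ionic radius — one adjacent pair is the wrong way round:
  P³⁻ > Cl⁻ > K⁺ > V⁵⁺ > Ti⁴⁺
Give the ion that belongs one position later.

Scanning neighbour by neighbour, only V⁵⁺/Ti⁴⁺ violates a trend: V⁵⁺ and Ti⁴⁺ share 18 electrons; the higher nuclear charge on V (Z=23) contracts it more, so V⁵⁺ < Ti⁴⁺. That makes V⁵⁺ the one sitting a position early relative to where it belongs.

V⁵⁺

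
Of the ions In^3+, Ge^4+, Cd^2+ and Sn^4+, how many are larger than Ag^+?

Work out protons and electrons: Ge^4+: 28 e⁻, Z=32, Sn^4+: 46 e⁻, Z=50, In^3+: 46 e⁻, Z=49, Cd^2+: 46 e⁻, Z=48, Ag^+: 46 e⁻, Z=47. Ge^4+ < Sn^4+ (same group, period 4 vs 5); Sn^4+ < In^3+ (both 46 e⁻, Z=50>49); In^3+ < Cd^2+ (both 46 e⁻, Z=49>48); Cd^2+ < Ag^+ (both 46 e⁻, Z=48>47).
Overall: Ge^4+ < Sn^4+ < In^3+ < Cd^2+ < Ag^+. Ag^+ has 4 below it and 0 above. So 0 are larger.

0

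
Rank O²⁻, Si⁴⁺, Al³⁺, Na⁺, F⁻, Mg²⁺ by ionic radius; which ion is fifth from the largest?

Isoelectronic series (10 e⁻ each). Size is set by nuclear charge: more protons means a smaller ion. Si⁴⁺ (Z=14), Al³⁺ (Z=13), Mg²⁺ (Z=12), Na⁺ (Z=11), F⁻ (Z=9), O²⁻ (Z=8).
That gives Si⁴⁺ < Al³⁺ < Mg²⁺ < Na⁺ < F⁻ < O²⁻. From the largest end, number 5 is Al³⁺.

Al³⁺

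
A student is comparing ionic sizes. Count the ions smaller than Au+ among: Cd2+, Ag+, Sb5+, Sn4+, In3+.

5

Tabulating Z and e⁻: Sb5+: 46 e⁻, Z=51, Sn4+: 46 e⁻, Z=50, In3+: 46 e⁻, Z=49, Cd2+: 46 e⁻, Z=48, Ag+: 46 e⁻, Z=47, Au+: 78 e⁻, Z=79. Sb5+ < Sn4+ (both 46 e⁻, Z=51>50); Sn4+ < In3+ (isoelectronic, higher Z=50 is smaller); In3+ < Cd2+ (both 46 e⁻, Z=49>48); Cd2+ < Ag+ (isoelectronic, higher Z=48 is smaller); Ag+ < Au+ (same group, 1 shell fewer).
Relative to Au+, the ions that are smaller are Sb5+, Sn4+, In3+, Cd2+, Ag+. Count: 5.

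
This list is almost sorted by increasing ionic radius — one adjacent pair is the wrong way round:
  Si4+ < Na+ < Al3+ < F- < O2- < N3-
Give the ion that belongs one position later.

Na+

Scanning neighbour by neighbour, only Na+/Al3+ violates a trend: Al3+ and Na+ share 10 electrons; the higher nuclear charge on Al (Z=13) contracts it more, so Al3+ < Na+. That makes Na+ the one sitting a position early relative to where it belongs.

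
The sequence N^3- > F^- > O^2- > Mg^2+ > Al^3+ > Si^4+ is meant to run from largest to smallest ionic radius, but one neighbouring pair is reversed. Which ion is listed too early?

Scanning neighbour by neighbour, only F^-/O^2- violates a trend: F^- and O^2- share 10 electrons; the higher nuclear charge on F (Z=9) contracts it more, so F^- < O^2-. That makes F^- the one sitting a position early relative to where it belongs.

F^-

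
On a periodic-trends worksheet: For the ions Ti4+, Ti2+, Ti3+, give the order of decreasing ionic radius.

Same element, different charge: the more highly charged cation has fewer electrons and a greater effective nuclear charge per electron, making Ti4+ the smallest.

Ti2+ > Ti3+ > Ti4+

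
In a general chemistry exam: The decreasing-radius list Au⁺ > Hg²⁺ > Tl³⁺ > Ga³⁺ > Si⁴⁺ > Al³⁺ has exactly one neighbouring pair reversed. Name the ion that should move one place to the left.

Al³⁺

Compare adjacent ions: Si⁴⁺ and Al³⁺ share 10 electrons; the higher nuclear charge on Si (Z=14) contracts it more, so Si⁴⁺ < Al³⁺ — yet in this decreasing list Si⁴⁺ sits before Al³⁺. Nothing else is reversed, so Al³⁺ should move one place to the left.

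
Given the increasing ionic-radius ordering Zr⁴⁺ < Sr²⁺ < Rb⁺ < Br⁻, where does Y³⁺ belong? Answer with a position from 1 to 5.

2

These species are isoelectronic with 36 electrons. The only difference is the number of protons: Zr⁴⁺ (Z=40), Y³⁺ (Z=39), Sr²⁺ (Z=38), Rb⁺ (Z=37), Br⁻ (Z=35). The strongest nuclear pull (Zr⁴⁺) gives the smallest ion.
The complete sequence is Zr⁴⁺ < Y³⁺ < Sr²⁺ < Rb⁺ < Br⁻. Y³⁺ sits at position 2.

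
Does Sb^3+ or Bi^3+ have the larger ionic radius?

Bi^3+

These ions sit in one column with identical charge. Each step down the periodic table adds a principal shell, increasing the radius.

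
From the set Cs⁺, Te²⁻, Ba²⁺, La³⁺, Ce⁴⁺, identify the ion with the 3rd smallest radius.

Ba²⁺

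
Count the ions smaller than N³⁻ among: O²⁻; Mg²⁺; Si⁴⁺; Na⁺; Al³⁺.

5

These species are isoelectronic with 10 electrons. The only difference is the number of protons: Si⁴⁺ (Z=14), Al³⁺ (Z=13), Mg²⁺ (Z=12), Na⁺ (Z=11), O²⁻ (Z=8), N³⁻ (Z=7). The strongest nuclear pull (Si⁴⁺) gives the smallest ion.
Overall: Si⁴⁺ < Al³⁺ < Mg²⁺ < Na⁺ < O²⁻ < N³⁻. N³⁻ has 5 below it and 0 above. That's 5.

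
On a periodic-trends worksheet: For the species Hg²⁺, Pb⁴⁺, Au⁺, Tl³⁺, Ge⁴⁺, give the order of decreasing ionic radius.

Electron counts and nuclear charges: Ge⁴⁺ has 28 e⁻ (Z=32), Pb⁴⁺ has 78 e⁻ (Z=82), Tl³⁺ has 78 e⁻ (Z=81), Hg²⁺ has 78 e⁻ (Z=80), Au⁺ has 78 e⁻ (Z=79). Ge⁴⁺ < Pb⁴⁺ (same group, period 4 vs 6); Pb⁴⁺ < Tl³⁺ (both 78 e⁻, Z=82>81); Tl³⁺ < Hg²⁺ (isoelectronic, higher Z=81 is smaller); Hg²⁺ < Au⁺ (isoelectronic, higher Z=80 is smaller).

Au⁺ > Hg²⁺ > Tl³⁺ > Pb⁴⁺ > Ge⁴⁺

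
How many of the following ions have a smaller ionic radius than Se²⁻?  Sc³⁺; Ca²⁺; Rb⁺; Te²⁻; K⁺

4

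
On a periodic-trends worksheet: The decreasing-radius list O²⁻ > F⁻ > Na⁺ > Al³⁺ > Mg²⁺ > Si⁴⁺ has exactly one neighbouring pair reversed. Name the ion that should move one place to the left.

Check each adjacent pair. Al³⁺ and Mg²⁺ are reversed: both have 10 electrons but Z(Al)=13 > Z(Mg)=12, so Al³⁺ should be the smaller of the two. No other neighbouring pair contradicts the periodic trends, so Mg²⁺ is the ion listed too late.

Mg²⁺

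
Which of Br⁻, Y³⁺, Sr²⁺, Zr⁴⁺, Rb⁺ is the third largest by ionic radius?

These species are isoelectronic with 36 electrons. The only difference is the number of protons: Zr⁴⁺ (Z=40), Y³⁺ (Z=39), Sr²⁺ (Z=38), Rb⁺ (Z=37), Br⁻ (Z=35). The strongest nuclear pull (Zr⁴⁺) gives the smallest ion.
So the order is Zr⁴⁺ < Y³⁺ < Sr²⁺ < Rb⁺ < Br⁻; the 3rd-largest ion is Sr²⁺.

Sr²⁺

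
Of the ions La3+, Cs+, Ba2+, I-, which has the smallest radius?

All of these have 54 electrons (isoelectronic). With the same electron cloud, the ion with the most protons pulls it in tightest. Nuclear charges: La3+ (Z=57), Ba2+ (Z=56), Cs+ (Z=55), I- (Z=53). Highest Z is smallest.

La3+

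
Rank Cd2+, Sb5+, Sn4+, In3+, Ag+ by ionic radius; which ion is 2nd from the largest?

Cd2+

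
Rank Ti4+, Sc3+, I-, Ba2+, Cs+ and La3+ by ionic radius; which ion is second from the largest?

Tabulating Z and e⁻: Ti4+ (Z=22, 18 e⁻), Sc3+ (Z=21, 18 e⁻), La3+ (Z=57, 54 e⁻), Ba2+ (Z=56, 54 e⁻), Cs+ (Z=55, 54 e⁻), I- (Z=53, 54 e⁻). Ti4+ < Sc3+ (both 18 e⁻, Z=22>21); Sc3+ < La3+ (same group, period 4 vs 6); La3+ < Ba2+ (isoelectronic, higher Z=57 is smaller); Ba2+ < Cs+ (both 54 e⁻, Z=56>55); Cs+ < I- (both 54 e⁻, Z=55>53).
Ordering: Ti4+ < Sc3+ < La3+ < Ba2+ < Cs+ < I-. The second largest is Cs+.

Cs+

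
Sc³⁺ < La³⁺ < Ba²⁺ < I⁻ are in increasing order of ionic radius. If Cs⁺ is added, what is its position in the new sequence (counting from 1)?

4

Sc³⁺ (Z=21, 18 e⁻), La³⁺ (Z=57, 54 e⁻), Ba²⁺ (Z=56, 54 e⁻), Cs⁺ (Z=55, 54 e⁻), I⁻ (Z=53, 54 e⁻). Sc³⁺ < La³⁺ (same group, 2 shells fewer); La³⁺ < Ba²⁺ (both 54 e⁻, Z=57>56); Ba²⁺ < Cs⁺ (isoelectronic, higher Z=56 is smaller); Cs⁺ < I⁻ (isoelectronic, higher Z=55 is smaller).
Putting Cs⁺ in gives Sc³⁺ < La³⁺ < Ba²⁺ < Cs⁺ < I⁻; it lands at slot 4.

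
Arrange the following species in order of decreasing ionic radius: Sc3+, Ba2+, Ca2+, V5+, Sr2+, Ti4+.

Work out protons and electrons: V5+ (Z=23, 18 e⁻), Ti4+ (Z=22, 18 e⁻), Sc3+ (Z=21, 18 e⁻), Ca2+ (Z=20, 18 e⁻), Sr2+ (Z=38, 36 e⁻), Ba2+ (Z=56, 54 e⁻). V5+ < Ti4+ (both 18 e⁻, Z=23>22); Ti4+ < Sc3+ (both 18 e⁻, Z=22>21); Sc3+ < Ca2+ (isoelectronic, higher Z=21 is smaller); Ca2+ < Sr2+ (same group, 1 shell fewer); Sr2+ < Ba2+ (same group, period 5 vs 6).

Ba2+ > Sr2+ > Ca2+ > Sc3+ > Ti4+ > V5+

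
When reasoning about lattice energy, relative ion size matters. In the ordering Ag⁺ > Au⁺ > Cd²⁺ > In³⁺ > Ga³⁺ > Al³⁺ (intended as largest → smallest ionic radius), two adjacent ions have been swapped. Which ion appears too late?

Au⁺

The pair Ag⁺, Au⁺ is the wrong way round — both in group 11 with the same charge; Ag⁺ (period 5) has the smaller radius. All other adjacent pairs agree with periodic trends, so Au⁺ is the misplaced ion.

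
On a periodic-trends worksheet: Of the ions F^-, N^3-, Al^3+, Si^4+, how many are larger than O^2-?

1

Each ion has 10 electrons. The ranking follows nuclear charge in reverse — greater Z gives a smaller radius. Si^4+ (Z=14), Al^3+ (Z=13), F^- (Z=9), O^2- (Z=8), N^3- (Z=7).
Ordering all of them (including O^2-) by radius gives Si^4+ < Al^3+ < F^- < O^2- < N^3-. So 1 is larger.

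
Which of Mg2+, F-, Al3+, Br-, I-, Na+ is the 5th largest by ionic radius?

Work out protons and electrons: Al3+: 10 e⁻, Z=13, Mg2+: 10 e⁻, Z=12, Na+: 10 e⁻, Z=11, F-: 10 e⁻, Z=9, Br-: 36 e⁻, Z=35, I-: 54 e⁻, Z=53. Al3+ < Mg2+ (isoelectronic, higher Z=13 is smaller); Mg2+ < Na+ (isoelectronic, higher Z=12 is smaller); Na+ < F- (both 10 e⁻, Z=11>9); F- < Br- (same group, period 2 vs 4); Br- < I- (same group, period 4 vs 5).
That gives Al3+ < Mg2+ < Na+ < F- < Br- < I-. From the largest end, number 5 is Mg2+.

Mg2+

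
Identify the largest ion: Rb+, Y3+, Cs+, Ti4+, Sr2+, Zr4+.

Tabulating Z and e⁻: Ti4+ has 18 e⁻ (Z=22), Zr4+ has 36 e⁻ (Z=40), Y3+ has 36 e⁻ (Z=39), Sr2+ has 36 e⁻ (Z=38), Rb+ has 36 e⁻ (Z=37), Cs+ has 54 e⁻ (Z=55). Ti4+ < Zr4+ (same group, period 4 vs 5); Zr4+ < Y3+ (both 36 e⁻, Z=40>39); Y3+ < Sr2+ (isoelectronic, higher Z=39 is smaller); Sr2+ < Rb+ (both 36 e⁻, Z=38>37); Rb+ < Cs+ (same group, period 5 vs 6).

Cs+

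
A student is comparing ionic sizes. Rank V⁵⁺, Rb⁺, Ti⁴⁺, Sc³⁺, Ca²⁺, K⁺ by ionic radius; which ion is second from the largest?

K⁺

Electron counts and nuclear charges: V⁵⁺: 18 e⁻, Z=23, Ti⁴⁺: 18 e⁻, Z=22, Sc³⁺: 18 e⁻, Z=21, Ca²⁺: 18 e⁻, Z=20, K⁺: 18 e⁻, Z=19, Rb⁺: 36 e⁻, Z=37. V⁵⁺ < Ti⁴⁺ (isoelectronic, higher Z=23 is smaller); Ti⁴⁺ < Sc³⁺ (isoelectronic, higher Z=22 is smaller); Sc³⁺ < Ca²⁺ (isoelectronic, higher Z=21 is smaller); Ca²⁺ < K⁺ (both 18 e⁻, Z=20>19); K⁺ < Rb⁺ (same group, period 4 vs 5).
So the order is V⁵⁺ < Ti⁴⁺ < Sc³⁺ < Ca²⁺ < K⁺ < Rb⁺; the 2nd-largest ion is K⁺.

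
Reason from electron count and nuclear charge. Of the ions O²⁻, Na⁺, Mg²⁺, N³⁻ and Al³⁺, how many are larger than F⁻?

2

All of these have 10 electrons (isoelectronic). With the same electron cloud, the ion with the most protons pulls it in tightest. Nuclear charges: Al³⁺ (Z=13), Mg²⁺ (Z=12), Na⁺ (Z=11), F⁻ (Z=9), O²⁻ (Z=8), N³⁻ (Z=7). Highest Z is smallest.
Relative to F⁻, the ions that are larger are O²⁻, N³⁻. That's 2.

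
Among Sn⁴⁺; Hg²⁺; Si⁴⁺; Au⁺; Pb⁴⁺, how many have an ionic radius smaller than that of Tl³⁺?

Electron counts and nuclear charges: Si⁴⁺ (Z=14, 10 e⁻), Sn⁴⁺ (Z=50, 46 e⁻), Pb⁴⁺ (Z=82, 78 e⁻), Tl³⁺ (Z=81, 78 e⁻), Hg²⁺ (Z=80, 78 e⁻), Au⁺ (Z=79, 78 e⁻). Si⁴⁺ < Sn⁴⁺ (same group, 2 shells fewer); Sn⁴⁺ < Pb⁴⁺ (same group, 1 shell fewer); Pb⁴⁺ < Tl³⁺ (both 78 e⁻, Z=82>81); Tl³⁺ < Hg²⁺ (isoelectronic, higher Z=81 is smaller); Hg²⁺ < Au⁺ (isoelectronic, higher Z=80 is smaller).
Relative to Tl³⁺, the ions that are smaller are Si⁴⁺, Sn⁴⁺, Pb⁴⁺. That's 3.

3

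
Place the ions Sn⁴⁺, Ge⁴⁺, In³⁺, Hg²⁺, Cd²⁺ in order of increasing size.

First list Z and electron count for each: Ge⁴⁺ (Z=32, 28 e⁻), Sn⁴⁺ (Z=50, 46 e⁻), In³⁺ (Z=49, 46 e⁻), Cd²⁺ (Z=48, 46 e⁻), Hg²⁺ (Z=80, 78 e⁻). Ge⁴⁺ < Sn⁴⁺ (same group, period 4 vs 5); Sn⁴⁺ < In³⁺ (isoelectronic, higher Z=50 is smaller); In³⁺ < Cd²⁺ (isoelectronic, higher Z=49 is smaller); Cd²⁺ < Hg²⁺ (same group, 1 shell fewer).

Ge⁴⁺ < Sn⁴⁺ < In³⁺ < Cd²⁺ < Hg²⁺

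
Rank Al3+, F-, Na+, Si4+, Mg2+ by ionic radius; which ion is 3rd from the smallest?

Isoelectronic series (10 e⁻ each). Size is set by nuclear charge: more protons means a smaller ion. Si4+ (Z=14), Al3+ (Z=13), Mg2+ (Z=12), Na+ (Z=11), F- (Z=9).
Full ascending order: Si4+ < Al3+ < Mg2+ < Na+ < F-. Counting from the smallest, position 3 is Mg2+.

Mg2+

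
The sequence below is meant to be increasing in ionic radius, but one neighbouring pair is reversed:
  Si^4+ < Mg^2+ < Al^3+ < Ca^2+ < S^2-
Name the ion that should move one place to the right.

Check each adjacent pair. Mg^2+ and Al^3+ are reversed: both have 10 electrons but Z(Al)=13 > Z(Mg)=12, so Al^3+ should be the smaller of the two. No other neighbouring pair contradicts the periodic trends, so Mg^2+ is the ion listed too early.

Mg^2+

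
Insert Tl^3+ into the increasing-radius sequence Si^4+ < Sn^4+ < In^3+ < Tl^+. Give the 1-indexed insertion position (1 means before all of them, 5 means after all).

Electron counts and nuclear charges: Si^4+ has 10 e⁻ (Z=14), Sn^4+ has 46 e⁻ (Z=50), In^3+ has 46 e⁻ (Z=49), Tl^3+ has 78 e⁻ (Z=81), Tl^+ has 80 e⁻ (Z=81). Si^4+ < Sn^4+ (same group, 2 shells fewer); Sn^4+ < In^3+ (both 46 e⁻, Z=50>49); In^3+ < Tl^3+ (same group, 1 shell fewer); Tl^3+ < Tl^+ (higher charge on the same element).
The complete sequence is Si^4+ < Sn^4+ < In^3+ < Tl^3+ < Tl^+. Tl^3+ sits at position 4.

4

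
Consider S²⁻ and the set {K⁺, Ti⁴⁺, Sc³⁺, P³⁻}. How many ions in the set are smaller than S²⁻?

These species are isoelectronic with 18 electrons. The only difference is the number of protons: Ti⁴⁺ (Z=22), Sc³⁺ (Z=21), K⁺ (Z=19), S²⁻ (Z=16), P³⁻ (Z=15). The strongest nuclear pull (Ti⁴⁺) gives the smallest ion.
Placing each against S²⁻: smaller — Ti⁴⁺, Sc³⁺, K⁺; larger — P³⁻. So 3 are smaller.

3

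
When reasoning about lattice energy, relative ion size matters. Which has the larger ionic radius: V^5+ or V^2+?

Same element, different charge: the more highly charged cation has fewer electrons and a greater effective nuclear charge per electron, making V^5+ the smallest.

V^2+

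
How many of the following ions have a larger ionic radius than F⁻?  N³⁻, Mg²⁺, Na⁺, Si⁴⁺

These species are isoelectronic with 10 electrons. The only difference is the number of protons: Si⁴⁺ (Z=14), Mg²⁺ (Z=12), Na⁺ (Z=11), F⁻ (Z=9), N³⁻ (Z=7). The strongest nuclear pull (Si⁴⁺) gives the smallest ion.
Placing each against F⁻: smaller — Si⁴⁺, Mg²⁺, Na⁺; larger — N³⁻. So 1 is larger.

1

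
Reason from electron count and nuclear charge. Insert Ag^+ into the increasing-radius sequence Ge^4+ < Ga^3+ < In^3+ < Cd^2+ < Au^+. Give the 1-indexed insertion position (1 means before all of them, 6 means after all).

5

Ge^4+ has 28 e⁻ (Z=32), Ga^3+ has 28 e⁻ (Z=31), In^3+ has 46 e⁻ (Z=49), Cd^2+ has 46 e⁻ (Z=48), Ag^+ has 46 e⁻ (Z=47), Au^+ has 78 e⁻ (Z=79). Ge^4+ < Ga^3+ (isoelectronic, higher Z=32 is smaller); Ga^3+ < In^3+ (same group, 1 shell fewer); In^3+ < Cd^2+ (both 46 e⁻, Z=49>48); Cd^2+ < Ag^+ (both 46 e⁻, Z=48>47); Ag^+ < Au^+ (same group, period 5 vs 6).
Putting Ag^+ in gives Ge^4+ < Ga^3+ < In^3+ < Cd^2+ < Ag^+ < Au^+; it lands at slot 5.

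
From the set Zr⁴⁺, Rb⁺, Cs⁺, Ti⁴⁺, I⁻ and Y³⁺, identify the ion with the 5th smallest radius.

Work out protons and electrons: Ti⁴⁺ has 18 e⁻ (Z=22), Zr⁴⁺ has 36 e⁻ (Z=40), Y³⁺ has 36 e⁻ (Z=39), Rb⁺ has 36 e⁻ (Z=37), Cs⁺ has 54 e⁻ (Z=55), I⁻ has 54 e⁻ (Z=53). Ti⁴⁺ < Zr⁴⁺ (same group, 1 shell fewer); Zr⁴⁺ < Y³⁺ (both 36 e⁻, Z=40>39); Y³⁺ < Rb⁺ (both 36 e⁻, Z=39>37); Rb⁺ < Cs⁺ (same group, 1 shell fewer); Cs⁺ < I⁻ (isoelectronic, higher Z=55 is smaller).
Ordering: Ti⁴⁺ < Zr⁴⁺ < Y³⁺ < Rb⁺ < Cs⁺ < I⁻. The 5th smallest is Cs⁺.

Cs⁺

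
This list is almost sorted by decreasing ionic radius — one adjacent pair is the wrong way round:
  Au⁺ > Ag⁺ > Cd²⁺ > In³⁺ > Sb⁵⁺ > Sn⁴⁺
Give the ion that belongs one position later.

Sb⁵⁺

Compare adjacent ions: Sb⁵⁺ and Sn⁴⁺ share 46 electrons; the higher nuclear charge on Sb (Z=51) contracts it more, so Sb⁵⁺ < Sn⁴⁺ — yet in this decreasing list Sb⁵⁺ sits before Sn⁴⁺. Nothing else is reversed, so Sb⁵⁺ should move one place to the right.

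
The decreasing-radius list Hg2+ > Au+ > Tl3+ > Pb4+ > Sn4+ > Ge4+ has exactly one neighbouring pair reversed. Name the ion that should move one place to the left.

Au+

The pair Hg2+, Au+ is the wrong way round — they are isoelectronic (78 e⁻) and Hg has more protons than Au (80 vs 79), making Hg2+ smaller. All other adjacent pairs agree with periodic trends, so Au+ is the misplaced ion.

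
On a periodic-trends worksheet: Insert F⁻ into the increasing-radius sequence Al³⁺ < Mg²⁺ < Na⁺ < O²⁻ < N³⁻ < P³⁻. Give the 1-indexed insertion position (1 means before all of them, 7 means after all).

4

Work out protons and electrons: Al³⁺: 10 e⁻, Z=13, Mg²⁺: 10 e⁻, Z=12, Na⁺: 10 e⁻, Z=11, F⁻: 10 e⁻, Z=9, O²⁻: 10 e⁻, Z=8, N³⁻: 10 e⁻, Z=7, P³⁻: 18 e⁻, Z=15. Al³⁺ < Mg²⁺ (isoelectronic, higher Z=13 is smaller); Mg²⁺ < Na⁺ (both 10 e⁻, Z=12>11); Na⁺ < F⁻ (isoelectronic, higher Z=11 is smaller); F⁻ < O²⁻ (both 10 e⁻, Z=9>8); O²⁻ < N³⁻ (both 10 e⁻, Z=8>7); N³⁻ < P³⁻ (same group, period 2 vs 3).
Merged order: Al³⁺ < Mg²⁺ < Na⁺ < F⁻ < O²⁻ < N³⁻ < P³⁻ — F⁻ is number 4.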